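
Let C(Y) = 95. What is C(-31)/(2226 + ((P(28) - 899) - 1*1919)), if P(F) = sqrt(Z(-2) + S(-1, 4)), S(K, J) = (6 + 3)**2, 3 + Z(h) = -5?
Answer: -56240/350391 - 95*sqrt(73)/350391 ≈ -0.16282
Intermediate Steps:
Z(h) = -8 (Z(h) = -3 - 5 = -8)
S(K, J) = 81 (S(K, J) = 9**2 = 81)
P(F) = sqrt(73) (P(F) = sqrt(-8 + 81) = sqrt(73))
C(-31)/(2226 + ((P(28) - 899) - 1*1919)) = 95/(2226 + ((sqrt(73) - 899) - 1*1919)) = 95/(2226 + ((-899 + sqrt(73)) - 1919)) = 95/(2226 + (-2818 + sqrt(73))) = 95/(-592 + sqrt(73))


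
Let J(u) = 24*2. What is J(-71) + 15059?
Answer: 15107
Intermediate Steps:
J(u) = 48
J(-71) + 15059 = 48 + 15059 = 15107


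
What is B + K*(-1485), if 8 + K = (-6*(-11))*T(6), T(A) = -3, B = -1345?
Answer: 304565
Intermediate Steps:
K = -206 (K = -8 - 6*(-11)*(-3) = -8 + 66*(-3) = -8 - 198 = -206)
B + K*(-1485) = -1345 - 206*(-1485) = -1345 + 305910 = 304565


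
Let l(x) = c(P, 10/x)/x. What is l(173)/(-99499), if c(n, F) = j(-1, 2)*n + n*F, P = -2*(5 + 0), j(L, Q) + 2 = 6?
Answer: 7020/2977905571 ≈ 2.3574e-6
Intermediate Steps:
j(L, Q) = 4 (j(L, Q) = -2 + 6 = 4)
P = -10 (P = -2*5 = -10)
c(n, F) = 4*n + F*n (c(n, F) = 4*n + n*F = 4*n + F*n)
l(x) = (-40 - 100/x)/x (l(x) = (-10*(4 + 10/x))/x = (-40 - 100/x)/x)
l(173)/(-99499) = (20*(-5 - 2*173)/173**2)/(-99499) = (20*(1/29929)*(-5 - 346))*(-1/99499) = (20*(1/29929)*(-351))*(-1/99499) = -7020/29929*(-1/99499) = 7020/2977905571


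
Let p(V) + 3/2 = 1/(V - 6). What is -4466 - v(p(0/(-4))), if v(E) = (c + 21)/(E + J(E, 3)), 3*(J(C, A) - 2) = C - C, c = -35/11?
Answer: -49714/11 ≈ -4519.5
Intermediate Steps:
p(V) = -3/2 + 1/(-6 + V) (p(V) = -3/2 + 1/(V - 6) = -3/2 + 1/(-6 + V))
c = -35/11 (c = -35*1/11 = -35/11 ≈ -3.1818)
J(C, A) = 2 (J(C, A) = 2 + (C - C)/3 = 2 + (1/3)*0 = 2 + 0 = 2)
v(E) = 196/(11*(2 + E)) (v(E) = (-35/11 + 21)/(E + 2) = 196/(11*(2 + E)))
-4466 - v(p(0/(-4))) = -4466 - 196/(11*(2 + (20 - 0/(-4))/(2*(-6 + 0/(-4))))) = -4466 - 196/(11*(2 + (20 - 0*(-1)/4)/(2*(-6 + 0*(-1/4))))) = -4466 - 196/(11*(2 + (20 - 3*0)/(2*(-6 + 0)))) = -4466 - 196/(11*(2 + (1/2)*(20 + 0)/(-6))) = -4466 - 196/(11*(2 + (1/2)*(-1/6)*20)) = -4466 - 196/(11*(2 - 5/3)) = -4466 - 196/(11*1/3) = -4466 - 196*3/11 = -4466 - 1*588/11 = -4466 - 588/11 = -49714/11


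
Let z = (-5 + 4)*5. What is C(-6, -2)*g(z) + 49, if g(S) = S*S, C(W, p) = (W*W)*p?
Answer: -1751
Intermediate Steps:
C(W, p) = p*W² (C(W, p) = W²*p = p*W²)
z = -5 (z = -1*5 = -5)
g(S) = S²
C(-6, -2)*g(z) + 49 = -2*(-6)²*(-5)² + 49 = -2*36*25 + 49 = -72*25 + 49 = -1800 + 49 = -1751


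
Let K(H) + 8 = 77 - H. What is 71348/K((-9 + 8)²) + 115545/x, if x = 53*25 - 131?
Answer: 7753881/6766 ≈ 1146.0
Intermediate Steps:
x = 1194 (x = 1325 - 131 = 1194)
K(H) = 69 - H (K(H) = -8 + (77 - H) = 69 - H)
71348/K((-9 + 8)²) + 115545/x = 71348/(69 - (-9 + 8)²) + 115545/1194 = 71348/(69 - 1*(-1)²) + 115545*(1/1194) = 71348/(69 - 1*1) + 38515/398 = 71348/(69 - 1) + 38515/398 = 71348/68 + 38515/398 = 71348*(1/68) + 38515/398 = 17837/17 + 38515/398 = 7753881/6766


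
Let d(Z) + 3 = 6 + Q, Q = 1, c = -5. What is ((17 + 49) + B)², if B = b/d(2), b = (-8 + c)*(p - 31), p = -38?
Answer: 1347921/16 ≈ 84245.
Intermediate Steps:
b = 897 (b = (-8 - 5)*(-38 - 31) = -13*(-69) = 897)
d(Z) = 4 (d(Z) = -3 + (6 + 1) = -3 + 7 = 4)
B = 897/4 ≈ 224.25
((17 + 49) + B)² = ((17 + 49) + 897/4)² = (66 + 897/4)² = (1161/4)² = 1347921/16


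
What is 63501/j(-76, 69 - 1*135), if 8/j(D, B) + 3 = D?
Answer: -5016579/8 ≈ -6.2707e+5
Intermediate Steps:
j(D, B) = 8/(-3 + D)
63501/j(-76, 69 - 1*135) = 63501/((8/(-3 - 76))) = 63501/((8/(-79))) = 63501/((8*(-1/79))) = 63501/(-8/79) = 63501*(-79/8) = -5016579/8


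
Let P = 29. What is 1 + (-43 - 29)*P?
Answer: -2087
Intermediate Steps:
1 + (-43 - 29)*P = 1 + (-43 - 29)*29 = 1 - 72*29 = 1 - 2088 = -2087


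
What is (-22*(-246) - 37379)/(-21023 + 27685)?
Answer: -31967/6662 ≈ -4.7984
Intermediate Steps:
(-22*(-246) - 37379)/(-21023 + 27685) = (5412 - 37379)/6662 = -31967*1/6662 = -31967/6662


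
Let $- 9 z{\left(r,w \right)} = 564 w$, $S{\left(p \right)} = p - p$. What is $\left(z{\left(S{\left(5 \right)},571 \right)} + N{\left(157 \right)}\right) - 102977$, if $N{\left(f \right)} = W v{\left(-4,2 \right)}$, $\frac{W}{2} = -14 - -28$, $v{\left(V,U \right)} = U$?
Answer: $- \frac{416111}{3} \approx -1.387 \cdot 10^{5}$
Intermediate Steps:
$S{\left(p \right)} = 0$
$z{\left(r,w \right)} = - \frac{188 w}{3}$ ($z{\left(r,w \right)} = - \frac{564 w}{9} = - \frac{188 w}{3}$)
$W = 28$ ($W = 2 \left(-14 - -28\right) = 2 \left(-14 + 28\right) = 2 \cdot 14 = 28$)
$N{\left(f \right)} = 56$ ($N{\left(f \right)} = 28 \cdot 2 = 56$)
$\left(z{\left(S{\left(5 \right)},571 \right)} + N{\left(157 \right)}\right) - 102977 = \left(\left(- \frac{188}{3}\right) 571 + 56\right) - 102977 = \left(- \frac{107348}{3} + 56\right) - 102977 = - \frac{107180}{3} - 102977 = - \frac{416111}{3}$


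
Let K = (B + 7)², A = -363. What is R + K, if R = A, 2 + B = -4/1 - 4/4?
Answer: -363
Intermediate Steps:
B = -7 (B = -2 + (-4/1 - 4/4) = -2 + (-4*1 - 4*¼) = -2 + (-4 - 1) = -2 - 5 = -7)
R = -363
K = 0 (K = (-7 + 7)² = 0² = 0)
R + K = -363 + 0 = -363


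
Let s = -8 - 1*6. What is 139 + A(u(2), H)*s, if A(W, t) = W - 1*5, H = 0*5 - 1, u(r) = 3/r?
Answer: 188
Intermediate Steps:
H = -1 (H = 0 - 1 = -1)
s = -14 (s = -8 - 6 = -14)
A(W, t) = -5 + W (A(W, t) = W - 5 = -5 + W)
139 + A(u(2), H)*s = 139 + (-5 + 3/2)*(-14) = 139 - 7/2*(-14) = 139 + 49 = 188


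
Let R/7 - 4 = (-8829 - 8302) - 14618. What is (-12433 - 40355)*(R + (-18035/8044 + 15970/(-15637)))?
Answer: 368876054480760015/31446007 ≈ 1.1730e+10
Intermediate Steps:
R = -222215 (R = 28 + 7*((-8829 - 8302) - 14618) = 28 + 7*(-17131 - 14618) = 28 + 7*(-31749) = 28 - 222243 = -222215)
(-12433 - 40355)*(R + (-18035/8044 + 15970/(-15637))) = (-12433 - 40355)*(-222215 + (-18035/8044 + 15970/(-15637))) = -52788*(-222215 + (-18035*1/8044 + 15970*(-1/15637))) = -52788*(-222215 + (-18035/8044 - 15970/15637)) = -52788*(-222215 - 410475975/125784028) = -52788*(-27951508257995/125784028) = 368876054480760015/31446007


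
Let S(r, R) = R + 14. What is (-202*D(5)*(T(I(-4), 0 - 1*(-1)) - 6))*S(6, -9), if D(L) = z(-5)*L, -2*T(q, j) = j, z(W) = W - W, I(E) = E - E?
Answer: 0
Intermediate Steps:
I(E) = 0
S(r, R) = 14 + R
z(W) = 0
T(q, j) = -j/2
D(L) = 0 (D(L) = 0*L = 0)
(-202*D(5)*(T(I(-4), 0 - 1*(-1)) - 6))*S(6, -9) = (-0*(-(0 - 1*(-1))/2 - 6))*(14 - 9) = -0*(-(0 + 1)/2 - 6)*5 = -0*(-1/2*1 - 6)*5 = -0*(-1/2 - 6)*5 = -0*(-13)/2*5 = -202*0*5 = 0*5 = 0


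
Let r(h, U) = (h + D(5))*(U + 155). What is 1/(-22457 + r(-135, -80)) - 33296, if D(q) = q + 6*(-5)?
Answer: -1147280273/34457 ≈ -33296.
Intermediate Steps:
D(q) = -30 + q (D(q) = q - 30 = -30 + q)
r(h, U) = (-25 + h)*(155 + U) (r(h, U) = (h + (-30 + 5))*(U + 155) = (h - 25)*(155 + U) = (-25 + h)*(155 + U))
1/(-22457 + r(-135, -80)) - 33296 = 1/(-22457 + (-3875 - 25*(-80) + 155*(-135) - 80*(-135))) - 33296 = 1/(-22457 + (-3875 + 2000 - 20925 + 10800)) - 33296 = 1/(-22457 - 12000) - 33296 = 1/(-34457) - 33296 = -1/34457 - 33296 = -1147280273/34457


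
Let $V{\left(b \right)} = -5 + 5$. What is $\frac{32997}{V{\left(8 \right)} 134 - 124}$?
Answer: $- \frac{32997}{124} \approx -266.1$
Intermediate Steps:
$V{\left(b \right)} = 0$
$\frac{32997}{V{\left(8 \right)} 134 - 124} = \frac{32997}{0 \cdot 134 - 124} = \frac{32997}{0 - 124} = \frac{32997}{-124} = 32997 \left(- \frac{1}{124}\right) = - \frac{32997}{124}$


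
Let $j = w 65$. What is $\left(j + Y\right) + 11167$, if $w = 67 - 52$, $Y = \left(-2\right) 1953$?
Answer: $8236$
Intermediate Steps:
$Y = -3906$
$w = 15$
$j = 975$ ($j = 15 \cdot 65 = 975$)
$\left(j + Y\right) + 11167 = \left(975 - 3906\right) + 11167 = -2931 + 11167 = 8236$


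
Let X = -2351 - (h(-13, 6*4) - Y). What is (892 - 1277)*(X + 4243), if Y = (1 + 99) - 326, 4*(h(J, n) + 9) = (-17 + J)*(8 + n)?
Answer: -737275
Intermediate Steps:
h(J, n) = -9 + (-17 + J)*(8 + n)/4 (h(J, n) = -9 + ((-17 + J)*(8 + n))/4 = -9 + (-17 + J)*(8 + n)/4)
Y = -226 (Y = 100 - 326 = -226)
X = -2328 (X = -2351 - ((-43 + 2*(-13) - 51*4/2 + (¼)*(-13)*(6*4)) - 1*(-226)) = -2351 - ((-43 - 26 - 17/4*24 + (¼)*(-13)*24) + 226) = -2351 - ((-43 - 26 - 102 - 78) + 226) = -2351 - (-249 + 226) = -2351 - 1*(-23) = -2351 + 23 = -2328)
(892 - 1277)*(X + 4243) = (892 - 1277)*(-2328 + 4243) = -385*1915 = -737275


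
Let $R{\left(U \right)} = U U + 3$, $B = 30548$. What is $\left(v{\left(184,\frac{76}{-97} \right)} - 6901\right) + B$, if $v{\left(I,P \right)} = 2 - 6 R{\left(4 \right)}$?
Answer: $23535$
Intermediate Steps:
$R{\left(U \right)} = 3 + U^{2}$ ($R{\left(U \right)} = U^{2} + 3 = 3 + U^{2}$)
$v{\left(I,P \right)} = -112$ ($v{\left(I,P \right)} = 2 - 6 \left(3 + 4^{2}\right) = 2 - 6 \left(3 + 16\right) = 2 - 114 = -112$)
$\left(v{\left(184,\frac{76}{-97} \right)} - 6901\right) + B = \left(-112 - 6901\right) + 30548 = -7013 + 30548 = 23535$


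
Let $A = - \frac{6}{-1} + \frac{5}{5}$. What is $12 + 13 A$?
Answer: $103$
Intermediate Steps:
$A = 7$ ($A = \left(-6\right) \left(-1\right) + 5 \cdot \frac{1}{5} = 6 + 1 = 7$)
$12 + 13 A = 12 + 13 \cdot 7 = 12 + 91 = 103$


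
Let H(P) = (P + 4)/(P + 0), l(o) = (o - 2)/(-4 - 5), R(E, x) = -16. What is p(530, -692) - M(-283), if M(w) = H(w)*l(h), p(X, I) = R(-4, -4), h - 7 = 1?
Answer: -4342/283 ≈ -15.343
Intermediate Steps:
h = 8 (h = 7 + 1 = 8)
p(X, I) = -16
l(o) = 2/9 - o/9 (l(o) = (-2 + o)/(-9) = (-2 + o)*(-⅑) = 2/9 - o/9)
H(P) = (4 + P)/P
M(w) = -2*(4 + w)/(3*w) (M(w) = ((4 + w)/w)*(2/9 - ⅑*8) = ((4 + w)/w)*(2/9 - 8/9) = ((4 + w)/w)*(-⅔) = -2*(4 + w)/(3*w))
p(530, -692) - M(-283) = -16 - 2*(-4 - 1*(-283))/(3*(-283)) = -16 - 2*(-1)*(-4 + 283)/(3*283) = -16 - 2*(-1)*279/(3*283) = -16 - 1*(-186/283) = -16 + 186/283 = -4342/283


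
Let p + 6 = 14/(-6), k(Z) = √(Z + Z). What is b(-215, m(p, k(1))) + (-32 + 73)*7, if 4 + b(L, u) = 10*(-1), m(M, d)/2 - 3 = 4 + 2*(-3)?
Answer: 273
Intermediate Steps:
k(Z) = √2*√Z (k(Z) = √(2*Z) = √2*√Z)
p = -25/3 (p = -6 + 14/(-6) = -6 + 14*(-⅙) = -6 - 7/3 = -25/3 ≈ -8.3333)
m(M, d) = 2 (m(M, d) = 6 + 2*(4 + 2*(-3)) = 6 + 2*(4 - 6) = 6 + 2*(-2) = 6 - 4 = 2)
b(L, u) = -14 (b(L, u) = -4 + 10*(-1) = -4 - 10 = -14)
b(-215, m(p, k(1))) + (-32 + 73)*7 = -14 + (-32 + 73)*7 = -14 + 41*7 = -14 + 287 = 273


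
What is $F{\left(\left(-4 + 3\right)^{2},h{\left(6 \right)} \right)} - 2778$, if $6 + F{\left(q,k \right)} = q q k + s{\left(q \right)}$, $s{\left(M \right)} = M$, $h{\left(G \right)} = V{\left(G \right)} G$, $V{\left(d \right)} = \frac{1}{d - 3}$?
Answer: $-2781$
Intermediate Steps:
$V{\left(d \right)} = \frac{1}{-3 + d}$
$h{\left(G \right)} = \frac{G}{-3 + G}$
$F{\left(q,k \right)} = -6 + q + k q^{2}$ ($F{\left(q,k \right)} = -6 + \left(q q k + q\right) = -6 + \left(q^{2} k + q\right) = -6 + \left(k q^{2} + q\right) = -6 + \left(q + k q^{2}\right) = -6 + q + k q^{2}$)
$F{\left(\left(-4 + 3\right)^{2},h{\left(6 \right)} \right)} - 2778 = \left(-6 + \left(-4 + 3\right)^{2} + \frac{6}{-3 + 6} \left(\left(-4 + 3\right)^{2}\right)^{2}\right) - 2778 = \left(-6 + \left(-1\right)^{2} + \frac{6}{3} \left(\left(-1\right)^{2}\right)^{2}\right) - 2778 = \left(-6 + 1 + 6 \cdot \frac{1}{3} \cdot 1^{2}\right) - 2778 = \left(-6 + 1 + 2 \cdot 1\right) - 2778 = \left(-6 + 1 + 2\right) - 2778 = -3 - 2778 = -2781$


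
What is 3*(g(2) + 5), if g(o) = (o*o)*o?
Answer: 39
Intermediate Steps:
g(o) = o³ (g(o) = o²*o = o³)
3*(g(2) + 5) = 3*(2³ + 5) = 3*(8 + 5) = 3*13 = 39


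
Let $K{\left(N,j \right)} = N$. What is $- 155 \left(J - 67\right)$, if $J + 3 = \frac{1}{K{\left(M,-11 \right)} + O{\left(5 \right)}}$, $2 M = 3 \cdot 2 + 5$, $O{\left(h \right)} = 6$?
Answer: $\frac{249240}{23} \approx 10837.0$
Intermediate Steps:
$M = \frac{11}{2}$ ($M = \frac{3 \cdot 2 + 5}{2} = \frac{6 + 5}{2} = \frac{1}{2} \cdot 11 = \frac{11}{2} \approx 5.5$)
$J = - \frac{67}{23}$ ($J = -3 + \frac{1}{\frac{11}{2} + 6} = -3 + \frac{1}{\frac{23}{2}} = -3 + \frac{2}{23} = - \frac{67}{23} \approx -2.913$)
$- 155 \left(J - 67\right) = - 155 \left(- \frac{67}{23} - 67\right) = \left(-155\right) \left(- \frac{1608}{23}\right) = \frac{249240}{23}$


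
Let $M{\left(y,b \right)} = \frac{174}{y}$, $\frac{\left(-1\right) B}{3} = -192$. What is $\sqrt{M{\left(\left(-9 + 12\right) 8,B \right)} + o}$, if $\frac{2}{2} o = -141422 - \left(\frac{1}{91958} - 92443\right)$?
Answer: $\frac{5 i \sqrt{16564740991765}}{91958} \approx 221.3 i$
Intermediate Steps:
$B = 576$ ($B = \left(-3\right) \left(-192\right) = 576$)
$o = - \frac{4504010883}{91958}$ ($o = -141422 - \left(\frac{1}{91958} - 92443\right) = -141422 - - \frac{8500873393}{91958} = -141422 + \frac{8500873393}{91958} = - \frac{4504010883}{91958} \approx -48979.0$)
$\sqrt{M{\left(\left(-9 + 12\right) 8,B \right)} + o} = \sqrt{\frac{174}{\left(-9 + 12\right) 8} - \frac{4504010883}{91958}} = \sqrt{\frac{174}{3 \cdot 8} - \frac{4504010883}{91958}} = \sqrt{\frac{174}{24} - \frac{4504010883}{91958}} = \sqrt{174 \cdot \frac{1}{24} - \frac{4504010883}{91958}} = \sqrt{\frac{29}{4} - \frac{4504010883}{91958}} = \sqrt{- \frac{9006688375}{183916}} = \frac{5 i \sqrt{16564740991765}}{91958}$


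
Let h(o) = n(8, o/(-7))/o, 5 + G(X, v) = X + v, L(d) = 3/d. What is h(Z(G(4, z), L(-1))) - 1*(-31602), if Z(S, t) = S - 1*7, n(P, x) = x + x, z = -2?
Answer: 221212/7 ≈ 31602.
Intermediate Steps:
G(X, v) = -5 + X + v (G(X, v) = -5 + (X + v) = -5 + X + v)
n(P, x) = 2*x
Z(S, t) = -7 + S (Z(S, t) = S - 7 = -7 + S)
h(o) = -2/7 (h(o) = (2*(o/(-7)))/o = (2*(o*(-⅐)))/o = (2*(-o/7))/o = (-2*o/7)/o = -2/7)
h(Z(G(4, z), L(-1))) - 1*(-31602) = -2/7 - 1*(-31602) = -2/7 + 31602 = 221212/7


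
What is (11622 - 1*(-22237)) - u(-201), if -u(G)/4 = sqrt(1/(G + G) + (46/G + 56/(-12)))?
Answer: 33859 + 2*I*sqrt(791538)/201 ≈ 33859.0 + 8.8526*I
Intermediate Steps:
u(G) = -4*sqrt(-14/3 + 93/(2*G)) (u(G) = -4*sqrt(1/(G + G) + (46/G + 56/(-12))) = -4*sqrt(1/(2*G) + (46/G + 56*(-1/12))) = -4*sqrt(1/(2*G) + (46/G - 14/3)) = -4*sqrt(1/(2*G) + (-14/3 + 46/G)) = -4*sqrt(-14/3 + 93/(2*G)))
(11622 - 1*(-22237)) - u(-201) = (11622 - 1*(-22237)) - (-2)*sqrt(-168 + 1674/(-201))/3 = (11622 + 22237) - (-2)*sqrt(-168 + 1674*(-1/201))/3 = 33859 - (-2)*sqrt(-168 - 558/67)/3 = 33859 - (-2)*sqrt(-11814/67)/3 = 33859 - (-2)*I*sqrt(791538)/67/3 = 33859 - (-2)*I*sqrt(791538)/201 = 33859 + 2*I*sqrt(791538)/201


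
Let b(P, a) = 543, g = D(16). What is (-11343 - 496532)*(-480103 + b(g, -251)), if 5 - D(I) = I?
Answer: 243556535000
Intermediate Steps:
D(I) = 5 - I
g = -11 (g = 5 - 1*16 = 5 - 16 = -11)
(-11343 - 496532)*(-480103 + b(g, -251)) = (-11343 - 496532)*(-480103 + 543) = -507875*(-479560) = 243556535000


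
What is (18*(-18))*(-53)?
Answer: 17172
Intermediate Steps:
(18*(-18))*(-53) = -324*(-53) = 17172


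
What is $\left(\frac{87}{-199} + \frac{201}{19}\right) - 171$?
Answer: $- \frac{608205}{3781} \approx -160.86$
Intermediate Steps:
$\left(\frac{87}{-199} + \frac{201}{19}\right) - 171 = \left(87 \left(- \frac{1}{199}\right) + 201 \cdot \frac{1}{19}\right) - 171 = \left(- \frac{87}{199} + \frac{201}{19}\right) - 171 = \frac{38346}{3781} - 171 = - \frac{608205}{3781}$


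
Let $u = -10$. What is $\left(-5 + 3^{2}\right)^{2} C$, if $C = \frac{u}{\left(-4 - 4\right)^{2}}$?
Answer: $- \frac{5}{2} \approx -2.5$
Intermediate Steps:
$C = - \frac{5}{32}$ ($C = - \frac{10}{\left(-4 - 4\right)^{2}} = - \frac{10}{\left(-8\right)^{2}} = - \frac{10}{64} = \left(-10\right) \frac{1}{64} = - \frac{5}{32} \approx -0.15625$)
$\left(-5 + 3^{2}\right)^{2} C = \left(-5 + 3^{2}\right)^{2} \left(- \frac{5}{32}\right) = \left(-5 + 9\right)^{2} \left(- \frac{5}{32}\right) = 4^{2} \left(- \frac{5}{32}\right) = 16 \left(- \frac{5}{32}\right) = - \frac{5}{2}$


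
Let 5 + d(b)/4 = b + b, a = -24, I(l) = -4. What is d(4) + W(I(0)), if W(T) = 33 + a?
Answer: 21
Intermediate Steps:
d(b) = -20 + 8*b (d(b) = -20 + 4*(b + b) = -20 + 4*(2*b) = -20 + 8*b)
W(T) = 9 (W(T) = 33 - 24 = 9)
d(4) + W(I(0)) = (-20 + 8*4) + 9 = (-20 + 32) + 9 = 12 + 9 = 21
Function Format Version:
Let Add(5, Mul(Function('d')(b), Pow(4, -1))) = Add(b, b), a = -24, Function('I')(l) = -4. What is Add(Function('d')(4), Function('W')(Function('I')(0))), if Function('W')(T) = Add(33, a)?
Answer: 21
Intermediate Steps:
Function('d')(b) = Add(-20, Mul(8, b)) (Function('d')(b) = Add(-20, Mul(4, Add(b, b))) = Add(-20, Mul(4, Mul(2, b))) = Add(-20, Mul(8, b)))
Function('W')(T) = 9 (Function('W')(T) = Add(33, -24) = 9)
Add(Function('d')(4), Function('W')(Function('I')(0))) = Add(Add(-20, Mul(8, 4)), 9) = Add(Add(-20, 32), 9) = Add(12, 9) = 21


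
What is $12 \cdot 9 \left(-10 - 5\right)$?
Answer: $-1620$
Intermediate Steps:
$12 \cdot 9 \left(-10 - 5\right) = 108 \left(-15\right) = -1620$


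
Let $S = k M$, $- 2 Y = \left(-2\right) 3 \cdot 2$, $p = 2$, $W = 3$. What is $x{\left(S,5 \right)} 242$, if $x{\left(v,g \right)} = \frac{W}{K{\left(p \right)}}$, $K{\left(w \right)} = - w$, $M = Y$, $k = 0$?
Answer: $-363$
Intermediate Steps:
$Y = 6$ ($Y = - \frac{\left(-2\right) 3 \cdot 2}{2} = - \frac{\left(-6\right) 2}{2} = \left(- \frac{1}{2}\right) \left(-12\right) = 6$)
$M = 6$
$S = 0$ ($S = 0 \cdot 6 = 0$)
$x{\left(v,g \right)} = - \frac{3}{2}$ ($x{\left(v,g \right)} = \frac{3}{\left(-1\right) 2} = \frac{3}{-2} = 3 \left(- \frac{1}{2}\right) = - \frac{3}{2}$)
$x{\left(S,5 \right)} 242 = \left(- \frac{3}{2}\right) 242 = -363$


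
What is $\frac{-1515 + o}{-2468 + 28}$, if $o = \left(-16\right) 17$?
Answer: $\frac{1787}{2440} \approx 0.73238$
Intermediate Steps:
$o = -272$
$\frac{-1515 + o}{-2468 + 28} = \frac{-1515 - 272}{-2468 + 28} = - \frac{1787}{-2440} = \left(-1787\right) \left(- \frac{1}{2440}\right) = \frac{1787}{2440}$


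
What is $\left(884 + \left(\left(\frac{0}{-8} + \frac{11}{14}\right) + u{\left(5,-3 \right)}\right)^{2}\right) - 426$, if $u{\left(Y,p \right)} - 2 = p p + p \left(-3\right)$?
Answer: $\frac{174449}{196} \approx 890.05$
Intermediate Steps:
$u{\left(Y,p \right)} = 2 + p^{2} - 3 p$ ($u{\left(Y,p \right)} = 2 + \left(p p + p \left(-3\right)\right) = 2 + \left(p^{2} - 3 p\right) = 2 + p^{2} - 3 p$)
$\left(884 + \left(\left(\frac{0}{-8} + \frac{11}{14}\right) + u{\left(5,-3 \right)}\right)^{2}\right) - 426 = \left(884 + \left(\left(\frac{0}{-8} + \frac{11}{14}\right) + \left(2 + \left(-3\right)^{2} - -9\right)\right)^{2}\right) - 426 = \left(884 + \left(\left(0 \left(- \frac{1}{8}\right) + 11 \cdot \frac{1}{14}\right) + \left(2 + 9 + 9\right)\right)^{2}\right) - 426 = \left(884 + \left(\left(0 + \frac{11}{14}\right) + 20\right)^{2}\right) - 426 = \left(884 + \left(\frac{11}{14} + 20\right)^{2}\right) - 426 = \left(884 + \left(\frac{291}{14}\right)^{2}\right) - 426 = \left(884 + \frac{84681}{196}\right) - 426 = \frac{257945}{196} - 426 = \frac{174449}{196}$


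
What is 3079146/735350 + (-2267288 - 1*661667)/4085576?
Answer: 67703103499/19508625400 ≈ 3.4704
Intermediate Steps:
3079146/735350 + (-2267288 - 1*661667)/4085576 = 3079146*(1/735350) + (-2267288 - 661667)*(1/4085576) = 219939/52525 - 2928955*1/4085576 = 219939/52525 - 2928955/4085576 = 67703103499/19508625400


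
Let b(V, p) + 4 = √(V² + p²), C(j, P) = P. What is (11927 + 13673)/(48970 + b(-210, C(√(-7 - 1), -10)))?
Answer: 313382400/599406239 - 64000*√442/599406239 ≈ 0.52058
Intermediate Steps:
b(V, p) = -4 + √(V² + p²)
(11927 + 13673)/(48970 + b(-210, C(√(-7 - 1), -10))) = (11927 + 13673)/(48970 + (-4 + √((-210)² + (-10)²))) = 25600/(48970 + (-4 + √(44100 + 100))) = 25600/(48970 + (-4 + √44200)) = 25600/(48970 + (-4 + 10*√442)) = 25600/(48966 + 10*√442)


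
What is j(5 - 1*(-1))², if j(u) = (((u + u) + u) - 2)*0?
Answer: 0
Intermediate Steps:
j(u) = 0 (j(u) = ((2*u + u) - 2)*0 = (3*u - 2)*0 = (-2 + 3*u)*0 = 0)
j(5 - 1*(-1))² = 0² = 0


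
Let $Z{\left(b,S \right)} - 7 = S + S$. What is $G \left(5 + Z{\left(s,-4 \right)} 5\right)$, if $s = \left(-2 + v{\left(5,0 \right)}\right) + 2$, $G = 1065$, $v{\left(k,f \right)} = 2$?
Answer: $0$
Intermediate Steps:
$s = 2$ ($s = \left(-2 + 2\right) + 2 = 0 + 2 = 2$)
$Z{\left(b,S \right)} = 7 + 2 S$ ($Z{\left(b,S \right)} = 7 + \left(S + S\right) = 7 + 2 S$)
$G \left(5 + Z{\left(s,-4 \right)} 5\right) = 1065 \left(5 + \left(7 + 2 \left(-4\right)\right) 5\right) = 1065 \left(5 + \left(7 - 8\right) 5\right) = 1065 \left(5 - 5\right) = 1065 \cdot 0 = 0$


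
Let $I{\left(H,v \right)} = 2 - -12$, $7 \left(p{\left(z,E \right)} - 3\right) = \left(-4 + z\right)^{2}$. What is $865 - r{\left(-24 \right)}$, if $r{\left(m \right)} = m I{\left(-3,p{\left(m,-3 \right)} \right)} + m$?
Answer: $1225$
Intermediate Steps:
$p{\left(z,E \right)} = 3 + \frac{\left(-4 + z\right)^{2}}{7}$
$I{\left(H,v \right)} = 14$ ($I{\left(H,v \right)} = 2 + 12 = 14$)
$r{\left(m \right)} = 15 m$ ($r{\left(m \right)} = m 14 + m = 14 m + m = 15 m$)
$865 - r{\left(-24 \right)} = 865 - 15 \left(-24\right) = 865 - -360 = 865 + 360 = 1225$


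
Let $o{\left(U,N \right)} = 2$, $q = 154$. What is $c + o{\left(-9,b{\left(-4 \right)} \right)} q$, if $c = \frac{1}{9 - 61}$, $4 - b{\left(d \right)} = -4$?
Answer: $\frac{16015}{52} \approx 307.98$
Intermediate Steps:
$b{\left(d \right)} = 8$ ($b{\left(d \right)} = 4 - -4 = 4 + 4 = 8$)
$c = - \frac{1}{52}$ ($c = \frac{1}{-52} = - \frac{1}{52} \approx -0.019231$)
$c + o{\left(-9,b{\left(-4 \right)} \right)} q = - \frac{1}{52} + 2 \cdot 154 = - \frac{1}{52} + 308 = \frac{16015}{52}$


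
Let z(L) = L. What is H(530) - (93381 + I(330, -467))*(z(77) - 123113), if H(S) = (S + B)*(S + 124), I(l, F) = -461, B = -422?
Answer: 11432575752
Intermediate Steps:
H(S) = (-422 + S)*(124 + S) (H(S) = (S - 422)*(S + 124) = (-422 + S)*(124 + S))
H(530) - (93381 + I(330, -467))*(z(77) - 123113) = (-52328 + 530² - 298*530) - (93381 - 461)*(77 - 123113) = (-52328 + 280900 - 157940) - 92920*(-123036) = 70632 - 1*(-11432505120) = 70632 + 11432505120 = 11432575752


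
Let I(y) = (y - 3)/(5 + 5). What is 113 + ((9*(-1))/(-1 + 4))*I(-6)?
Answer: 1157/10 ≈ 115.70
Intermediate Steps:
I(y) = -3/10 + y/10 (I(y) = (-3 + y)/10 = (-3 + y)*(⅒) = -3/10 + y/10)
113 + ((9*(-1))/(-1 + 4))*I(-6) = 113 + ((9*(-1))/(-1 + 4))*(-3/10 + (⅒)*(-6)) = 113 + (-9/3)*(-3/10 - ⅗) = 113 - 9*⅓*(-9/10) = 113 - 3*(-9/10) = 113 + 27/10 = 1157/10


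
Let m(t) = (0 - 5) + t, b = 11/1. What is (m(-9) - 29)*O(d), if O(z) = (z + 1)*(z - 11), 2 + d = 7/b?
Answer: -23392/121 ≈ -193.32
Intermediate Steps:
b = 11 (b = 11*1 = 11)
d = -15/11 (d = -2 + 7/11 = -15/11 ≈ -1.3636)
m(t) = -5 + t
O(z) = (1 + z)*(-11 + z)
(m(-9) - 29)*O(d) = ((-5 - 9) - 29)*(-11 + (-15/11)**2 - 10*(-15/11)) = (-14 - 29)*(-11 + 225/121 + 150/11) = -43*544/121 = -23392/121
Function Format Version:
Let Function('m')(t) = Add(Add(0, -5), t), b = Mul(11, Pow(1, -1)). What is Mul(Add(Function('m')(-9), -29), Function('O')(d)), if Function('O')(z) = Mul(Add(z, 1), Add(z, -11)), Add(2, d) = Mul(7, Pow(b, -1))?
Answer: Rational(-23392, 121) ≈ -193.32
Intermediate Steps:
b = 11 (b = Mul(11, 1) = 11)
d = Rational(-15, 11) (d = Add(-2, Mul(7, Pow(11, -1))) = Add(-2, Mul(7, Rational(1, 11))) = Add(-2, Rational(7, 11)) = Rational(-15, 11) ≈ -1.3636)
Function('m')(t) = Add(-5, t)
Function('O')(z) = Mul(Add(1, z), Add(-11, z))
Mul(Add(Function('m')(-9), -29), Function('O')(d)) = Mul(Add(Add(-5, -9), -29), Add(-11, Pow(Rational(-15, 11), 2), Mul(-10, Rational(-15, 11)))) = Mul(Add(-14, -29), Add(-11, Rational(225, 121), Rational(150, 11))) = Mul(-43, Rational(544, 121)) = Rational(-23392, 121)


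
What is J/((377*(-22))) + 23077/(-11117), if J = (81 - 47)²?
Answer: -102125945/46102199 ≈ -2.2152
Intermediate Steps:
J = 1156 (J = 34² = 1156)
J/((377*(-22))) + 23077/(-11117) = 1156/((377*(-22))) + 23077/(-11117) = 1156/(-8294) + 23077*(-1/11117) = 1156*(-1/8294) - 23077/11117 = -578/4147 - 23077/11117 = -102125945/46102199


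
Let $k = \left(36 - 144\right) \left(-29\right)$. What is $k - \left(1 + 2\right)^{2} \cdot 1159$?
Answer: $-7299$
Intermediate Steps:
$k = 3132$ ($k = \left(-108\right) \left(-29\right) = 3132$)
$k - \left(1 + 2\right)^{2} \cdot 1159 = 3132 - \left(1 + 2\right)^{2} \cdot 1159 = 3132 - 3^{2} \cdot 1159 = 3132 - 9 \cdot 1159 = 3132 - 10431 = -7299$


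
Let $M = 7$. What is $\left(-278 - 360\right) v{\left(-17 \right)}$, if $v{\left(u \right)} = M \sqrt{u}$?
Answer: $- 4466 i \sqrt{17} \approx - 18414.0 i$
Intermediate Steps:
$v{\left(u \right)} = 7 \sqrt{u}$
$\left(-278 - 360\right) v{\left(-17 \right)} = \left(-278 - 360\right) 7 \sqrt{-17} = - 638 \cdot 7 i \sqrt{17} = - 4466 i \sqrt{17}$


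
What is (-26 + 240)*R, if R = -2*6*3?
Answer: -7704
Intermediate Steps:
R = -36 (R = -12*3 = -36)
(-26 + 240)*R = (-26 + 240)*(-36) = 214*(-36) = -7704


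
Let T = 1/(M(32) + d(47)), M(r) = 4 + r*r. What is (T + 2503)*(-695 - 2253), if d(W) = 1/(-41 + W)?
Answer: -45520106324/6169 ≈ -7.3788e+6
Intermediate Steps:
M(r) = 4 + r²
T = 6/6169 (T = 1/((4 + 32²) + 1/(-41 + 47)) = 1/((4 + 1024) + 1/6) = 1/(1028 + ⅙) = 1/(6169/6) = 6/6169 ≈ 0.00097261)
(T + 2503)*(-695 - 2253) = (6/6169 + 2503)*(-695 - 2253) = (15441013/6169)*(-2948) = -45520106324/6169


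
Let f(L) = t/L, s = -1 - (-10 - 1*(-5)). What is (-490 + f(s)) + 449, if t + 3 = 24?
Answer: -143/4 ≈ -35.750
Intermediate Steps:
t = 21 (t = -3 + 24 = 21)
s = 4 (s = -1 - (-10 + 5) = -1 - 1*(-5) = -1 + 5 = 4)
f(L) = 21/L
(-490 + f(s)) + 449 = (-490 + 21/4) + 449 = -1939/4 + 449 = -143/4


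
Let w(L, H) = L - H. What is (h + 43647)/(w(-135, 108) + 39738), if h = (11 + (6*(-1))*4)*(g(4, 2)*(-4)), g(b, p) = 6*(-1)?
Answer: 2889/2633 ≈ 1.0972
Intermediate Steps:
g(b, p) = -6
h = -312 (h = (11 + (6*(-1))*4)*(-6*(-4)) = (11 - 6*4)*24 = (11 - 24)*24 = -13*24 = -312)
(h + 43647)/(w(-135, 108) + 39738) = (-312 + 43647)/((-135 - 1*108) + 39738) = 43335/((-135 - 108) + 39738) = 43335/(-243 + 39738) = 43335/39495 = 43335*(1/39495) = 2889/2633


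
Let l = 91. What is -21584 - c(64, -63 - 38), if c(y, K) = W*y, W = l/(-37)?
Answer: -792784/37 ≈ -21427.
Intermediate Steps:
W = -91/37 (W = 91/(-37) = 91*(-1/37) = -91/37 ≈ -2.4595)
c(y, K) = -91*y/37
-21584 - c(64, -63 - 38) = -21584 - (-91)*64/37 = -21584 - 1*(-5824/37) = -21584 + 5824/37 = -792784/37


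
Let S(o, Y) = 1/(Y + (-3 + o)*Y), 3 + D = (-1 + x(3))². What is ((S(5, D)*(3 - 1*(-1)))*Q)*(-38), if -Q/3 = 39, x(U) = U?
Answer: 5928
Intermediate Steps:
D = 1 (D = -3 + (-1 + 3)² = -3 + 2² = -3 + 4 = 1)
S(o, Y) = 1/(Y + Y*(-3 + o))
Q = -117 (Q = -3*39 = -117)
((S(5, D)*(3 - 1*(-1)))*Q)*(-38) = (((1/(1*(-2 + 5)))*(3 - 1*(-1)))*(-117))*(-38) = (((1/3)*(3 + 1))*(-117))*(-38) = (((1*(⅓))*4)*(-117))*(-38) = (((⅓)*4)*(-117))*(-38) = ((4/3)*(-117))*(-38) = -156*(-38) = 5928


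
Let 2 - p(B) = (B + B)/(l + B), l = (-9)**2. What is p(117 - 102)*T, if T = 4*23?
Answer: 621/4 ≈ 155.25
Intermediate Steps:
l = 81
p(B) = 2 - 2*B/(81 + B) (p(B) = 2 - (B + B)/(81 + B) = 2 - 2*B/(81 + B))
T = 92
p(117 - 102)*T = (162/(81 + (117 - 102)))*92 = (162/(81 + 15))*92 = (162/96)*92 = (162*(1/96))*92 = (27/16)*92 = 621/4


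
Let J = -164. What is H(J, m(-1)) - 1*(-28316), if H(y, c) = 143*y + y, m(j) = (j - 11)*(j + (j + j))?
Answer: 4700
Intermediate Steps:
m(j) = 3*j*(-11 + j) (m(j) = (-11 + j)*(j + 2*j) = (-11 + j)*(3*j) = 3*j*(-11 + j))
H(y, c) = 144*y
H(J, m(-1)) - 1*(-28316) = 144*(-164) - 1*(-28316) = -23616 + 28316 = 4700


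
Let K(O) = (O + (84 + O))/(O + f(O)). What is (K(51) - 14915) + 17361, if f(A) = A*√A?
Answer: 1039519/425 + 31*√51/425 ≈ 2446.4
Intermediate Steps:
f(A) = A^(3/2)
K(O) = (84 + 2*O)/(O + O^(3/2)) (K(O) = (O + (84 + O))/(O + O^(3/2)) = (84 + 2*O)/(O + O^(3/2)))
(K(51) - 14915) + 17361 = (2*(42 + 51)/(51 + 51^(3/2)) - 14915) + 17361 = (2*93/(51 + 51*√51) - 14915) + 17361 = (186/(51 + 51*√51) - 14915) + 17361 = (-14915 + 186/(51 + 51*√51)) + 17361 = 2446 + 186/(51 + 51*√51)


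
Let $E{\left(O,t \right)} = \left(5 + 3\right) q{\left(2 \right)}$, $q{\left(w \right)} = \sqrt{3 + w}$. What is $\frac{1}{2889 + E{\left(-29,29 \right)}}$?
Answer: $\frac{2889}{8346001} - \frac{8 \sqrt{5}}{8346001} \approx 0.00034401$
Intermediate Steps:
$E{\left(O,t \right)} = 8 \sqrt{5}$ ($E{\left(O,t \right)} = \left(5 + 3\right) \sqrt{3 + 2} = 8 \sqrt{5}$)
$\frac{1}{2889 + E{\left(-29,29 \right)}} = \frac{1}{2889 + 8 \sqrt{5}}$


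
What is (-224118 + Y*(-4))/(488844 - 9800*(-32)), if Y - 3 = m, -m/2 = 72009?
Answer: 175971/401222 ≈ 0.43859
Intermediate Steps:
m = -144018 (m = -2*72009 = -144018)
Y = -144015 (Y = 3 - 144018 = -144015)
(-224118 + Y*(-4))/(488844 - 9800*(-32)) = (-224118 - 144015*(-4))/(488844 - 9800*(-32)) = (-224118 + 576060)/(488844 + 313600) = 351942/802444 = 351942*(1/802444) = 175971/401222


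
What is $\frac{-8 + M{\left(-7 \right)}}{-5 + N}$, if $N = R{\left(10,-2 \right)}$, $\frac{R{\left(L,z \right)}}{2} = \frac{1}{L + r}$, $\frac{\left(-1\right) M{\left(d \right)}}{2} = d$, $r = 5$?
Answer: $- \frac{90}{73} \approx -1.2329$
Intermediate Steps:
$M{\left(d \right)} = - 2 d$
$R{\left(L,z \right)} = \frac{2}{5 + L}$ ($R{\left(L,z \right)} = \frac{2}{L + 5} = \frac{2}{5 + L}$)
$N = \frac{2}{15}$ ($N = \frac{2}{5 + 10} = \frac{2}{15} \approx 0.13333$)
$\frac{-8 + M{\left(-7 \right)}}{-5 + N} = \frac{-8 - -14}{-5 + \frac{2}{15}} = \frac{-8 + 14}{- \frac{73}{15}} = \left(- \frac{15}{73}\right) 6 = - \frac{90}{73}$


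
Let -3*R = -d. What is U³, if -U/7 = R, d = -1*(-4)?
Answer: -21952/27 ≈ -813.04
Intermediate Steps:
d = 4
R = 4/3 (R = -(-1)*4/3 = -⅓*(-4) = 4/3 ≈ 1.3333)
U = -28/3 (U = -7*4/3 = -28/3 ≈ -9.3333)
U³ = (-28/3)³ = -21952/27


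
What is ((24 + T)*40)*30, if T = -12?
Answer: 14400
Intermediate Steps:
((24 + T)*40)*30 = ((24 - 12)*40)*30 = (12*40)*30 = 480*30 = 14400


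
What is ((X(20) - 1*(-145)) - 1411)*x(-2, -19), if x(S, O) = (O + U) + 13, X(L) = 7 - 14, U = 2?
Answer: 5092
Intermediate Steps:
X(L) = -7
x(S, O) = 15 + O (x(S, O) = (O + 2) + 13 = (2 + O) + 13 = 15 + O)
((X(20) - 1*(-145)) - 1411)*x(-2, -19) = ((-7 - 1*(-145)) - 1411)*(15 - 19) = ((-7 + 145) - 1411)*(-4) = (138 - 1411)*(-4) = -1273*(-4) = 5092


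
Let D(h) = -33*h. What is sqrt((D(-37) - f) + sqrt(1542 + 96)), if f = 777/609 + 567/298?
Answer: sqrt(90951977146 + 224052492*sqrt(182))/8642 ≈ 35.472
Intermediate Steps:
f = 27469/8642 (f = 777*(1/609) + 567*(1/298) = 37/29 + 567/298 = 27469/8642 ≈ 3.1785)
sqrt((D(-37) - f) + sqrt(1542 + 96)) = sqrt((-33*(-37) - 1*27469/8642) + sqrt(1542 + 96)) = sqrt((1221 - 27469/8642) + sqrt(1638)) = sqrt(10524413/8642 + 3*sqrt(182))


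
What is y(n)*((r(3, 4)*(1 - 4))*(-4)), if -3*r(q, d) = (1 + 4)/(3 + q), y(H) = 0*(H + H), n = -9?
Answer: 0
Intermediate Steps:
y(H) = 0 (y(H) = 0*(2*H) = 0)
r(q, d) = -5/(3*(3 + q)) (r(q, d) = -(1 + 4)/(3*(3 + q)) = -5/(3*(3 + q)))
y(n)*((r(3, 4)*(1 - 4))*(-4)) = 0*(((-5/(9 + 3*3))*(1 - 4))*(-4)) = 0*((-5/(9 + 9)*(-3))*(-4)) = 0*((-5/18*(-3))*(-4)) = 0*((-5*1/18*(-3))*(-4)) = 0*(-5/18*(-3)*(-4)) = 0*((5/6)*(-4)) = 0*(-10/3) = 0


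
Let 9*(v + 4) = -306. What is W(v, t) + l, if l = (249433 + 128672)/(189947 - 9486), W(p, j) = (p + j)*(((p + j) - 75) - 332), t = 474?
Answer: 2282126989/180461 ≈ 12646.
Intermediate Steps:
v = -38 (v = -4 + (⅑)*(-306) = -4 - 34 = -38)
W(p, j) = (j + p)*(-407 + j + p) (W(p, j) = (j + p)*(((j + p) - 75) - 332) = (j + p)*((-75 + j + p) - 332) = (j + p)*(-407 + j + p))
l = 378105/180461 ≈ 2.0952
W(v, t) + l = (474² + (-38)² - 407*474 - 407*(-38) + 2*474*(-38)) + 378105/180461 = (224676 + 1444 - 192918 + 15466 - 36024) + 378105/180461 = 12644 + 378105/180461 = 2282126989/180461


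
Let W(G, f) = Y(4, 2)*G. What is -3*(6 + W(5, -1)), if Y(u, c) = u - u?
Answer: -18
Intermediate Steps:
Y(u, c) = 0
W(G, f) = 0 (W(G, f) = 0*G = 0)
-3*(6 + W(5, -1)) = -3*(6 + 0) = -3*6 = -18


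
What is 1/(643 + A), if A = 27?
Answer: 1/670 ≈ 0.0014925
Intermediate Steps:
1/(643 + A) = 1/(643 + 27) = 1/670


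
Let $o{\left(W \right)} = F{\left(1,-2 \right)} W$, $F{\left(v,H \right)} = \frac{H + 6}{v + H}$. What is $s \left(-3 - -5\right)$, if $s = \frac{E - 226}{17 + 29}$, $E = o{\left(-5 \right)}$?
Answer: $- \frac{206}{23} \approx -8.9565$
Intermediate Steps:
$F{\left(v,H \right)} = \frac{6 + H}{H + v}$
$o{\left(W \right)} = - 4 W$ ($o{\left(W \right)} = \frac{6 - 2}{-2 + 1} W = \frac{1}{-1} \cdot 4 W = \left(-1\right) 4 W = - 4 W$)
$E = 20$ ($E = \left(-4\right) \left(-5\right) = 20$)
$s = - \frac{103}{23}$ ($s = \frac{20 - 226}{17 + 29} = - \frac{206}{46} = \left(-206\right) \frac{1}{46} = - \frac{103}{23} \approx -4.4783$)
$s \left(-3 - -5\right) = - \frac{103 \left(-3 - -5\right)}{23} = - \frac{103 \left(-3 + 5\right)}{23} = \left(- \frac{103}{23}\right) 2 = - \frac{206}{23}$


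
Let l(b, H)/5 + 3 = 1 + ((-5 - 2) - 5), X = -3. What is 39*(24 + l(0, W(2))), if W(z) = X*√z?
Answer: -1794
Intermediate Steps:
W(z) = -3*√z
l(b, H) = -70 (l(b, H) = -15 + 5*(1 + ((-5 - 2) - 5)) = -15 + 5*(1 + (-7 - 5)) = -15 + 5*(1 - 12) = -15 + 5*(-11) = -15 - 55 = -70)
39*(24 + l(0, W(2))) = 39*(24 - 70) = 39*(-46) = -1794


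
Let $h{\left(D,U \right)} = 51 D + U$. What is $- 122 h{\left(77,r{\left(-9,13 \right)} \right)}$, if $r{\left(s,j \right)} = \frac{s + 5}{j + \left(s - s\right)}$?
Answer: $- \frac{6227734}{13} \approx -4.7906 \cdot 10^{5}$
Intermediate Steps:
$r{\left(s,j \right)} = \frac{5 + s}{j}$ ($r{\left(s,j \right)} = \frac{5 + s}{j + 0} = \frac{5 + s}{j}$)
$h{\left(D,U \right)} = U + 51 D$
$- 122 h{\left(77,r{\left(-9,13 \right)} \right)} = - 122 \left(\frac{5 - 9}{13} + 51 \cdot 77\right) = - 122 \left(\frac{1}{13} \left(-4\right) + 3927\right) = - 122 \left(- \frac{4}{13} + 3927\right) = \left(-122\right) \frac{51047}{13} = - \frac{6227734}{13}$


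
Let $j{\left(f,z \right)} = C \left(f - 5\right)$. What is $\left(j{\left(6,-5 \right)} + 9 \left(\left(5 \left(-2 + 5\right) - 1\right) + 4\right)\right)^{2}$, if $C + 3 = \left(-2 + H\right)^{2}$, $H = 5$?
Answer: $28224$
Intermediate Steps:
$C = 6$ ($C = -3 + \left(-2 + 5\right)^{2} = -3 + 3^{2} = -3 + 9 = 6$)
$j{\left(f,z \right)} = -30 + 6 f$ ($j{\left(f,z \right)} = 6 \left(f - 5\right) = 6 \left(-5 + f\right) = -30 + 6 f$)
$\left(j{\left(6,-5 \right)} + 9 \left(\left(5 \left(-2 + 5\right) - 1\right) + 4\right)\right)^{2} = \left(\left(-30 + 6 \cdot 6\right) + 9 \left(\left(5 \left(-2 + 5\right) - 1\right) + 4\right)\right)^{2} = \left(\left(-30 + 36\right) + 9 \left(\left(5 \cdot 3 - 1\right) + 4\right)\right)^{2} = \left(6 + 9 \left(\left(15 - 1\right) + 4\right)\right)^{2} = \left(6 + 9 \left(14 + 4\right)\right)^{2} = \left(6 + 9 \cdot 18\right)^{2} = \left(6 + 162\right)^{2} = 168^{2} = 28224$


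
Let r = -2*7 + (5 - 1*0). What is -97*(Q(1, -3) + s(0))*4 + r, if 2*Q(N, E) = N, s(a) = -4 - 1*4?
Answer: 2901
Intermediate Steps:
s(a) = -8 (s(a) = -4 - 4 = -8)
Q(N, E) = N/2
r = -9 (r = -14 + (5 + 0) = -14 + 5 = -9)
-97*(Q(1, -3) + s(0))*4 + r = -97*((1/2)*1 - 8)*4 - 9 = -97*(1/2 - 8)*4 - 9 = -(-1455)*4/2 - 9 = -97*(-30) - 9 = 2910 - 9 = 2901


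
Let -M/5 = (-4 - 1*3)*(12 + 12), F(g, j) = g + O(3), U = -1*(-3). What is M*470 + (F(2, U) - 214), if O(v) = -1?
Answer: 394587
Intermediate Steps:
U = 3
F(g, j) = -1 + g (F(g, j) = g - 1 = -1 + g)
M = 840 (M = -5*(-4 - 1*3)*(12 + 12) = -5*(-4 - 3)*24 = -(-35)*24 = -5*(-168) = 840)
M*470 + (F(2, U) - 214) = 840*470 + ((-1 + 2) - 214) = 394800 + (1 - 214) = 394800 - 213 = 394587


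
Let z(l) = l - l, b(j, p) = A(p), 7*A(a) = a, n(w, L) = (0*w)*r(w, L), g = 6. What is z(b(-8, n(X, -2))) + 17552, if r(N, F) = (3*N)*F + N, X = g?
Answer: 17552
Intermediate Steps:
X = 6
r(N, F) = N + 3*F*N (r(N, F) = 3*F*N + N = N + 3*F*N)
n(w, L) = 0 (n(w, L) = (0*w)*(w*(1 + 3*L)) = 0*(w*(1 + 3*L)) = 0)
A(a) = a/7
b(j, p) = p/7
z(l) = 0
z(b(-8, n(X, -2))) + 17552 = 0 + 17552 = 17552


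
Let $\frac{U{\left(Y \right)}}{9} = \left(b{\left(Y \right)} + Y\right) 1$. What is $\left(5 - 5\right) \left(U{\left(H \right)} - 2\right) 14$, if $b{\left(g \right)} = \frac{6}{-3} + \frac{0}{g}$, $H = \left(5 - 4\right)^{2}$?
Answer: $0$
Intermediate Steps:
$H = 1$ ($H = 1^{2} = 1$)
$b{\left(g \right)} = -2$ ($b{\left(g \right)} = 6 \left(- \frac{1}{3}\right) + 0 = -2 + 0 = -2$)
$U{\left(Y \right)} = -18 + 9 Y$ ($U{\left(Y \right)} = 9 \left(-2 + Y\right) 1 = 9 \left(-2 + Y\right) = -18 + 9 Y$)
$\left(5 - 5\right) \left(U{\left(H \right)} - 2\right) 14 = \left(5 - 5\right) \left(\left(-18 + 9 \cdot 1\right) - 2\right) 14 = \left(5 - 5\right) \left(\left(-18 + 9\right) - 2\right) 14 = 0 \left(-9 - 2\right) 14 = 0 \left(-11\right) 14 = 0 \cdot 14 = 0$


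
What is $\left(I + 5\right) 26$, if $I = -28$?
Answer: $-598$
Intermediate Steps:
$\left(I + 5\right) 26 = \left(-28 + 5\right) 26 = \left(-23\right) 26 = -598$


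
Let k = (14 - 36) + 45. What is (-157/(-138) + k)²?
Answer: 11095561/19044 ≈ 582.63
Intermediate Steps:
k = 23 (k = -22 + 45 = 23)
(-157/(-138) + k)² = (-157/(-138) + 23)² = (-157*(-1/138) + 23)² = (157/138 + 23)² = (3331/138)² = 11095561/19044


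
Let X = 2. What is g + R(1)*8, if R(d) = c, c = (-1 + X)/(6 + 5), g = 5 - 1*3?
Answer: 30/11 ≈ 2.7273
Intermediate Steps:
g = 2 (g = 5 - 3 = 2)
c = 1/11 (c = (-1 + 2)/(6 + 5) = 1/11 ≈ 0.090909)
R(d) = 1/11
g + R(1)*8 = 2 + (1/11)*8 = 2 + 8/11 = 30/11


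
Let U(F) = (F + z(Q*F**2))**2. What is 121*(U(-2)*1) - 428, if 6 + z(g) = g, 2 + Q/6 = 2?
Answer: 7316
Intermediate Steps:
Q = 0 (Q = -12 + 6*2 = -12 + 12 = 0)
z(g) = -6 + g
U(F) = (-6 + F)**2 (U(F) = (F + (-6 + 0*F**2))**2 = (F + (-6 + 0))**2 = (F - 6)**2 = (-6 + F)**2)
121*(U(-2)*1) - 428 = 121*((-6 - 2)**2*1) - 428 = 121*((-8)**2*1) - 428 = 121*(64*1) - 428 = 121*64 - 428 = 7744 - 428 = 7316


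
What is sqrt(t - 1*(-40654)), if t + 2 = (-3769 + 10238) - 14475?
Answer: sqrt(32646) ≈ 180.68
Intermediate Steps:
t = -8008 (t = -2 + ((-3769 + 10238) - 14475) = -2 + (6469 - 14475) = -2 - 8006 = -8008)
sqrt(t - 1*(-40654)) = sqrt(-8008 - 1*(-40654)) = sqrt(-8008 + 40654) = sqrt(32646)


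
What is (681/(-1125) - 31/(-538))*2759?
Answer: -304872259/201750 ≈ -1511.1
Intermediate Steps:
(681/(-1125) - 31/(-538))*2759 = (681*(-1/1125) - 31*(-1/538))*2759 = (-227/375 + 31/538)*2759 = -110501/201750*2759 = -304872259/201750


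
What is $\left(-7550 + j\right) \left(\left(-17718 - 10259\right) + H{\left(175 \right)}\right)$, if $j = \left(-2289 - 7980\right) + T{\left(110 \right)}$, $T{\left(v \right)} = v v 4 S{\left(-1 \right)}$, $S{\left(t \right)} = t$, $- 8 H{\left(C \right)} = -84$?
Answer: $\frac{3703827327}{2} \approx 1.8519 \cdot 10^{9}$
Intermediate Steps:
$H{\left(C \right)} = \frac{21}{2}$ ($H{\left(C \right)} = \left(- \frac{1}{8}\right) \left(-84\right) = \frac{21}{2}$)
$T{\left(v \right)} = - 4 v^{2}$ ($T{\left(v \right)} = v v 4 \left(-1\right) = v 4 v \left(-1\right) = 4 v^{2} \left(-1\right) = - 4 v^{2}$)
$j = -58669$ ($j = \left(-2289 - 7980\right) - 4 \cdot 110^{2} = \left(-2289 - 7980\right) - 48400 = -10269 - 48400 = -58669$)
$\left(-7550 + j\right) \left(\left(-17718 - 10259\right) + H{\left(175 \right)}\right) = \left(-7550 - 58669\right) \left(\left(-17718 - 10259\right) + \frac{21}{2}\right) = - 66219 \left(-27977 + \frac{21}{2}\right) = \left(-66219\right) \left(- \frac{55933}{2}\right) = \frac{3703827327}{2}$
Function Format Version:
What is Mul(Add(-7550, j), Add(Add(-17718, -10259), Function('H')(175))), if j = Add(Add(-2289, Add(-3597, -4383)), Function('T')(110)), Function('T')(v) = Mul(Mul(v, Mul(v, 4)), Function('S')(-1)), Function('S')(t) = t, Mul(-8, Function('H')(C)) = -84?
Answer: Rational(3703827327, 2) ≈ 1.8519e+9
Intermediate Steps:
Function('H')(C) = Rational(21, 2) (Function('H')(C) = Mul(Rational(-1, 8), -84) = Rational(21, 2))
Function('T')(v) = Mul(-4, Pow(v, 2)) (Function('T')(v) = Mul(Mul(v, Mul(v, 4)), -1) = Mul(Mul(v, Mul(4, v)), -1) = Mul(Mul(4, Pow(v, 2)), -1) = Mul(-4, Pow(v, 2)))
j = -58669 (j = Add(Add(-2289, Add(-3597, -4383)), Mul(-4, Pow(110, 2))) = Add(Add(-2289, -7980), Mul(-4, 12100)) = Add(-10269, -48400) = -58669)
Mul(Add(-7550, j), Add(Add(-17718, -10259), Function('H')(175))) = Mul(Add(-7550, -58669), Add(Add(-17718, -10259), Rational(21, 2))) = Mul(-66219, Add(-27977, Rational(21, 2))) = Mul(-66219, Rational(-55933, 2)) = Rational(3703827327, 2)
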